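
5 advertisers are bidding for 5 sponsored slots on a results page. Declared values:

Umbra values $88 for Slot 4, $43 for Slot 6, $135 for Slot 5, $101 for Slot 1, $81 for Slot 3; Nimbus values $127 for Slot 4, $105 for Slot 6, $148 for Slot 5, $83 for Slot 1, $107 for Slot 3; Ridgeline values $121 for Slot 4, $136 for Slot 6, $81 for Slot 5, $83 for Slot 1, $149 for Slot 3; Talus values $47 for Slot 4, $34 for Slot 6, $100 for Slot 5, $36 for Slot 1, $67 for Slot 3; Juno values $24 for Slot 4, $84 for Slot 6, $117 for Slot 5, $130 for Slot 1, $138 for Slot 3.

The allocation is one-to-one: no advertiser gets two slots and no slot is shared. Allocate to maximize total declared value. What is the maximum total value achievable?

Optimal: Umbra→Slot 1 ($101), Nimbus→Slot 4 ($127), Ridgeline→Slot 6 ($136), Talus→Slot 5 ($100), Juno→Slot 3 ($138) — total 101+127+136+100+138 = $602.
Row-greedy (each advertiser in turn takes its best remaining slot) gives $531, worse by 71.
Checked against all permutations: $602 is optimal.

Maximum total: $602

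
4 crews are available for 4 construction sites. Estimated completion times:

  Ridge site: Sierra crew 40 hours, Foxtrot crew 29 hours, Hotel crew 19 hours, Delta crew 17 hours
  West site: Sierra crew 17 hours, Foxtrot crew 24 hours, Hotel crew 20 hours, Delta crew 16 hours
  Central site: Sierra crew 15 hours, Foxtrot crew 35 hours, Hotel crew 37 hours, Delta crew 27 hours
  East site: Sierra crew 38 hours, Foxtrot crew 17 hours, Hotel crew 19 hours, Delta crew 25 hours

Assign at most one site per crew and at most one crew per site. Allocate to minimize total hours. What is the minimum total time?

This is the linear assignment problem.
Optimal: Sierra crew→Central site (15 hours), Foxtrot crew→East site (17 hours), Hotel crew→Ridge site (19 hours), Delta crew→West site (16 hours) — total 15+17+19+16 = 67 hours.
Column-greedy (each site in turn goes to its cheapest remaining crew) gives 88 hours, worse by 21.
Every other assignment is strictly worse.

Min total: 67 hours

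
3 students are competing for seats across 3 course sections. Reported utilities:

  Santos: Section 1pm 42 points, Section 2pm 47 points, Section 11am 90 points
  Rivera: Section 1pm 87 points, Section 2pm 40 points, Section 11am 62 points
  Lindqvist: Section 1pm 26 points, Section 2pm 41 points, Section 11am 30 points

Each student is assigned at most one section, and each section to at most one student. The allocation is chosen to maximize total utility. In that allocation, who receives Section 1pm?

Rivera receives Section 1pm.

Optimal: Santos→Section 11am (90 points), Rivera→Section 1pm (87 points), Lindqvist→Section 2pm (41 points) — total 90+87+41 = 218 points.
Column-greedy (each section in turn goes to its best remaining student) gives 164 points, worse by 54.
Next-best assignment: Santos→Section 2pm, Rivera→Section 1pm, Lindqvist→Section 11am = 164 points.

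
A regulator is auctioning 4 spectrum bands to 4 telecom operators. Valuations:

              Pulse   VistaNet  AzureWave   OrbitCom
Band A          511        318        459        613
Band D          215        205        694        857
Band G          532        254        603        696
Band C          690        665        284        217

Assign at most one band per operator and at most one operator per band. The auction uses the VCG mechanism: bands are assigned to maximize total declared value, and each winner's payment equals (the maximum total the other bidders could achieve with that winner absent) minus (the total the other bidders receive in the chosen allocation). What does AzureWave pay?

AzureWave pays $21M.

Efficient allocation: Pulse→Band A ($511M), VistaNet→Band C ($665M), AzureWave→Band G ($603M), OrbitCom→Band D ($857M); total welfare W = $2636M.
AzureWave receives Band G at value $603M, so the others get W − 603 = $2033M.
Without AzureWave: best allocation of the remaining 3 bidders over all 4 bands is Pulse→Band G ($532M), VistaNet→Band C ($665M), OrbitCom→Band D ($857M), total $2054M.
VCG payment = (others' best without AzureWave) − (others' welfare with AzureWave) = 2054 − 2033 = $21M.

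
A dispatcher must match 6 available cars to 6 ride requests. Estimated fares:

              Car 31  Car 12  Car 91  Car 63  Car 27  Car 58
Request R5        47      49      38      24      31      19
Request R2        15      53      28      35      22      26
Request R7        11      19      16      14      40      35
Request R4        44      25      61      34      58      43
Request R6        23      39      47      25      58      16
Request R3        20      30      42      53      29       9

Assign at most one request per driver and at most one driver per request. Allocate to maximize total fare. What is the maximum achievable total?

Max total: $307

Optimal: Car 31→Request R5 ($47), Car 12→Request R2 ($53), Car 91→Request R4 ($61), Car 63→Request R3 ($53), Car 27→Request R6 ($58), Car 58→Request R7 ($35) — total 47+53+61+53+58+35 = $307.
Column-greedy (each request in turn goes to its best remaining driver) gives $217, worse by 90.
Next-best assignment: Car 31→Request R5, Car 12→Request R2, Car 91→Request R6, Car 63→Request R3, Car 27→Request R4, Car 58→Request R7 = $293.
Swapping Car 12↔Car 31 (Car 12→Request R5 $49, Car 31→Request R2 $15) loses 36.
Checked against all permutations: $307 is optimal.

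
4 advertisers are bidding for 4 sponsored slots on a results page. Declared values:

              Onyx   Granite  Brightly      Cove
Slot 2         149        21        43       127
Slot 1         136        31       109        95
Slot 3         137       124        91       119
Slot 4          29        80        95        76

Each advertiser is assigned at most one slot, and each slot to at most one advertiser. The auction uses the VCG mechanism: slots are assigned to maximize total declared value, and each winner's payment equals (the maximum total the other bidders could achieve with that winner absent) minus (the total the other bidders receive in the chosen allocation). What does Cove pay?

Efficient allocation: Onyx→Slot 1 ($136), Granite→Slot 3 ($124), Brightly→Slot 4 ($95), Cove→Slot 2 ($127); total welfare W = $482.
Cove receives Slot 2 at value $127, so the others get W − 127 = $355.
Without Cove: best allocation of the remaining 3 bidders over all 4 slots is Onyx→Slot 2 ($149), Granite→Slot 3 ($124), Brightly→Slot 1 ($109), total $382.
VCG payment = (others' best without Cove) − (others' welfare with Cove) = 382 − 355 = $27.

Cove pays $27.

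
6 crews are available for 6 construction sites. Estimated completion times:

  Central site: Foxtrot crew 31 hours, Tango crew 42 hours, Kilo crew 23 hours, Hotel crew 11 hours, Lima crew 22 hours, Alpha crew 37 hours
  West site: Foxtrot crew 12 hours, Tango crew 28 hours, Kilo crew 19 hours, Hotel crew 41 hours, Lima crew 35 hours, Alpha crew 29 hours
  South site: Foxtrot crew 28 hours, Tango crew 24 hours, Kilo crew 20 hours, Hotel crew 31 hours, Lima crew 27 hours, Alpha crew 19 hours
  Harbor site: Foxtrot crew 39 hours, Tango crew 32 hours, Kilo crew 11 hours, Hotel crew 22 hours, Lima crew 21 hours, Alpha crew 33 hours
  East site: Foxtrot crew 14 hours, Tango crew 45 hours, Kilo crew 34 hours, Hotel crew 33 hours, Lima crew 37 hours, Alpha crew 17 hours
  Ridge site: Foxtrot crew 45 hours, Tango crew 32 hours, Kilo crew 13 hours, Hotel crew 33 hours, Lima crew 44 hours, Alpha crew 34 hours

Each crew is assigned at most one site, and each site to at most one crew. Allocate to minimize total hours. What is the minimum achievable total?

This is a one-to-one assignment (minimum-cost bipartite matching).
Optimal: Foxtrot crew→West site (12 hours), Tango crew→South site (24 hours), Kilo crew→Ridge site (13 hours), Hotel crew→Central site (11 hours), Lima crew→Harbor site (21 hours), Alpha crew→East site (17 hours) — total 12+24+13+11+21+17 = 98 hours.
Min-entry greedy (repeatedly take the single cheapest remaining cell) gives 119 hours, worse by 21.
Next-best assignment: Foxtrot crew→East site, Tango crew→West site, Kilo crew→Ridge site, Hotel crew→Central site, Lima crew→Harbor site, Alpha crew→South site = 106 hours.
Swapping Alpha crew↔Kilo crew (Alpha crew→Ridge site 34 hours, Kilo crew→East site 34 hours) adds 38.
No other one-to-one assignment undercuts 98 hours.

Min total: 98 hours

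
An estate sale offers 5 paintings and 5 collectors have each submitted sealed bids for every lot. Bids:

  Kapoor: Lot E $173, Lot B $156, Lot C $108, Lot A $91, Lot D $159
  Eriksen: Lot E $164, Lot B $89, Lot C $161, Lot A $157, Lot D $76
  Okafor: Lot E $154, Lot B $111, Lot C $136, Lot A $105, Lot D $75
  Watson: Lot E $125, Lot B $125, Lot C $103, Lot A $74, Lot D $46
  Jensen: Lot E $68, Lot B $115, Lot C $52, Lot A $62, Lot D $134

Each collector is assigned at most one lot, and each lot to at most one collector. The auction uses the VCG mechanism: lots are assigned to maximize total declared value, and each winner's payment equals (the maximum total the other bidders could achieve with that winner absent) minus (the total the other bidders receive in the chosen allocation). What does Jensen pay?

Jensen pays $8.

Efficient allocation: Kapoor→Lot E ($173), Eriksen→Lot A ($157), Okafor→Lot C ($136), Watson→Lot B ($125), Jensen→Lot D ($134); total welfare W = $725.
Jensen receives Lot D at value $134, so the others get W − 134 = $591.
Without Jensen: best allocation of the remaining 4 bidders over all 5 lots is Kapoor→Lot D ($159), Eriksen→Lot C ($161), Okafor→Lot E ($154), Watson→Lot B ($125), total $599.
VCG payment = (others' best without Jensen) − (others' welfare with Jensen) = 599 − 591 = $8.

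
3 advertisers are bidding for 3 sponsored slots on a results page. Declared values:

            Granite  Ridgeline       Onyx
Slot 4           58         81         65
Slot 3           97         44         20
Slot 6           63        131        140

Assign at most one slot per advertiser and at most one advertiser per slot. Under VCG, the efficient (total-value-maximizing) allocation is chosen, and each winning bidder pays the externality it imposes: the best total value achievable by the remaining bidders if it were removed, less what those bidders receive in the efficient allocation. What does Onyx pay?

Efficient allocation: Granite→Slot 3 ($97), Ridgeline→Slot 4 ($81), Onyx→Slot 6 ($140); total welfare W = $318.
Onyx receives Slot 6 at value $140, so the others get W − 140 = $178.
Without Onyx: best allocation of the remaining 2 bidders over all 3 slots is Granite→Slot 3 ($97), Ridgeline→Slot 6 ($131), total $228.
VCG payment = (others' best without Onyx) − (others' welfare with Onyx) = 228 − 178 = $50.

Onyx pays $50.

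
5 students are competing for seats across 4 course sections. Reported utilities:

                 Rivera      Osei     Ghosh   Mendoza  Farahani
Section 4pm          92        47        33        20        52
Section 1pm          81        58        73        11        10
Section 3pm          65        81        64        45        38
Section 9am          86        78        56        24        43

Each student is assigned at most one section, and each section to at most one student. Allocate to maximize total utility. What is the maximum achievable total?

Maximum total: 292 points

Optimal: Farahani→Section 4pm (52 points), Ghosh→Section 1pm (73 points), Osei→Section 3pm (81 points), Rivera→Section 9am (86 points) — total 52+73+81+86 = 292 points.
Row-greedy (each student in turn takes its best remaining section) gives 270 points, worse by 22.
Next-best assignment: Rivera→Section 4pm, Ghosh→Section 1pm, Osei→Section 3pm, Farahani→Section 9am = 289 points.
Every other assignment is strictly worse.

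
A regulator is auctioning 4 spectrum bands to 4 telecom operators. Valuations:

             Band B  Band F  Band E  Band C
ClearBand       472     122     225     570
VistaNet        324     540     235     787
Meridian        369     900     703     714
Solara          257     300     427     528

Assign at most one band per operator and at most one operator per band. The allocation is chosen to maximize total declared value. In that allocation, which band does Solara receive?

Solara receives Band E.

Optimal: ClearBand→Band B ($472M), VistaNet→Band C ($787M), Meridian→Band F ($900M), Solara→Band E ($427M) — total 472+787+900+427 = $2586M.
Row-greedy (each operator in turn takes its best remaining band) gives $2070M, worse by 516.
Solara's own top band is Band C ($528M), but forcing Solara→Band C and reassigning the rest optimally gives only $2243M — worse by 343.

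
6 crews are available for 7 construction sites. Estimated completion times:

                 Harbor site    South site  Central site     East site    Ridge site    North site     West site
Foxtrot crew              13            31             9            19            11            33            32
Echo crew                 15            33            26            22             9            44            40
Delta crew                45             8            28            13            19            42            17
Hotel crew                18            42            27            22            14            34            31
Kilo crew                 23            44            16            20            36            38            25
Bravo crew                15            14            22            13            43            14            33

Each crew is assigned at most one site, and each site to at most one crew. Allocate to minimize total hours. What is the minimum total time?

This is a one-to-one assignment (minimum-cost bipartite matching).
Optimal: Foxtrot crew→Central site (9 hours), Echo crew→Ridge site (9 hours), Delta crew→South site (8 hours), Hotel crew→Harbor site (18 hours), Kilo crew→East site (20 hours), Bravo crew→North site (14 hours) — total 9+9+8+18+20+14 = 78 hours.
Column-greedy (each site in turn goes to its cheapest remaining crew) gives 93 hours, worse by 15.
Next-best assignment: Foxtrot crew→Central site, Echo crew→Harbor site, Delta crew→South site, Hotel crew→Ridge site, Kilo crew→East site, Bravo crew→North site = 80 hours.
Checked against all permutations: 78 hours is optimal.

Min total: 78 hours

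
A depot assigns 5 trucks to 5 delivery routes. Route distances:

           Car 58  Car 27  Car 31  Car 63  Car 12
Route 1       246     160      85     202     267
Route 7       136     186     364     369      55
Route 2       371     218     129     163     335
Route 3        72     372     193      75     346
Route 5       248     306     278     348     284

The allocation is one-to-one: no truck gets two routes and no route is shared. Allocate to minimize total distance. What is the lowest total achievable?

Optimal: Car 58→Route 5 (248 km), Car 27→Route 1 (160 km), Car 31→Route 2 (129 km), Car 63→Route 3 (75 km), Car 12→Route 7 (55 km) — total 248+160+129+75+55 = 667 km.
Min-entry greedy (repeatedly take the single cheapest remaining cell) gives 681 km, worse by 14.
Next-best assignment: Car 58→Route 3, Car 27→Route 5, Car 31→Route 1, Car 63→Route 2, Car 12→Route 7 = 681 km.
Every other assignment is strictly worse.

Minimum total: 667 km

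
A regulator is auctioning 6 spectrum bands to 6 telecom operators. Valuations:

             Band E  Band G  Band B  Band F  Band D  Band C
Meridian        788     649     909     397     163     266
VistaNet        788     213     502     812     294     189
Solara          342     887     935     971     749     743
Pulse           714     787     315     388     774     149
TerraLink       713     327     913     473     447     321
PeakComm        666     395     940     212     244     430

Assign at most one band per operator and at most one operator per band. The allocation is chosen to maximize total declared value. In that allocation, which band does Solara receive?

This is the linear assignment problem.
Optimal: Meridian→Band G ($649M), VistaNet→Band F ($812M), Solara→Band C ($743M), Pulse→Band D ($774M), TerraLink→Band E ($713M), PeakComm→Band B ($940M) — total 649+812+743+774+713+940 = $4631M.
Column-greedy (each band in turn goes to its best remaining operator) gives $4522M, worse by 109.
Next-best assignment: Meridian→Band E, VistaNet→Band F, Solara→Band G, Pulse→Band D, TerraLink→Band B, PeakComm→Band C = $4604M.
Swapping Pulse↔VistaNet (Pulse→Band F $388M, VistaNet→Band D $294M) loses 904.
Solara's own top band is Band F ($971M), but forcing Solara→Band F and reassigning the rest optimally gives only $4525M — worse by 106.

Solara receives Band C.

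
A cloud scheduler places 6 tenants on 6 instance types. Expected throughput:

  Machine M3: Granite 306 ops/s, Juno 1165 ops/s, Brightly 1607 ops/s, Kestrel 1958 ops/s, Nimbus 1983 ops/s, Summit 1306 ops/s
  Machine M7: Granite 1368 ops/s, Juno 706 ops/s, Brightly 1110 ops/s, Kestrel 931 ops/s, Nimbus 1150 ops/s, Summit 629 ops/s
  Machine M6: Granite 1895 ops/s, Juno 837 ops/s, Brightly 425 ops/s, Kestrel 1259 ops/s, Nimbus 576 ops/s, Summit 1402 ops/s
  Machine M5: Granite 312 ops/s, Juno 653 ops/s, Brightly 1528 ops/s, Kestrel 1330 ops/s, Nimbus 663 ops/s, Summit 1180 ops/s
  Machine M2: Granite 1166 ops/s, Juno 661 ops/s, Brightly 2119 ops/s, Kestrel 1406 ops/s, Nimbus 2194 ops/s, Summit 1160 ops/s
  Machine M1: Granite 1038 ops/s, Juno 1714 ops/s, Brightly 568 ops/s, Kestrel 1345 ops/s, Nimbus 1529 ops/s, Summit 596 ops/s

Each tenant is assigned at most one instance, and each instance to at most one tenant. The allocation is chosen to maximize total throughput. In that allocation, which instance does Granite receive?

Granite receives Machine M7.

Treat this as an assignment problem: match each tenant to one instance.
Optimal: Granite→Machine M7 (1368 ops/s), Juno→Machine M1 (1714 ops/s), Brightly→Machine M5 (1528 ops/s), Kestrel→Machine M3 (1958 ops/s), Nimbus→Machine M2 (2194 ops/s), Summit→Machine M6 (1402 ops/s) — total 1368+1714+1528+1958+2194+1402 = 10164 ops/s.
Max-entry greedy (repeatedly take the single best remaining cell) gives 9918 ops/s, worse by 246.
Swapping Kestrel↔Granite (Kestrel→Machine M7 931 ops/s, Granite→Machine M3 306 ops/s) loses 2089.
Every other assignment is strictly worse.
Granite's own top instance is Machine M6 (1895 ops/s), but forcing Granite→Machine M6 and reassigning the rest optimally gives only 10051 ops/s — worse by 113.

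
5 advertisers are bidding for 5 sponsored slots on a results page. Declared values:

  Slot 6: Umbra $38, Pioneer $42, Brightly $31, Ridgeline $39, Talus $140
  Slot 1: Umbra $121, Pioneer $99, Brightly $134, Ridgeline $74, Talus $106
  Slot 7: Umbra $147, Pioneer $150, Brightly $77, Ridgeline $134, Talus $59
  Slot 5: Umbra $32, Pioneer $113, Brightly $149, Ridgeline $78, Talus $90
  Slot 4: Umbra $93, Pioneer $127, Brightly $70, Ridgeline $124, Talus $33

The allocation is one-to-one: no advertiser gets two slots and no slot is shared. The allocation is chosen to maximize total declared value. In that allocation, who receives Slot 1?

This is the linear assignment problem.
Optimal: Umbra→Slot 1 ($121), Pioneer→Slot 7 ($150), Brightly→Slot 5 ($149), Ridgeline→Slot 4 ($124), Talus→Slot 6 ($140) — total 121+150+149+124+140 = $684.
Column-greedy (each slot in turn goes to its best remaining advertiser) gives $595, worse by 89.
Swapping Ridgeline↔Talus (Ridgeline→Slot 6 $39, Talus→Slot 4 $33) loses 192.
Checked against all permutations: $684 is optimal.
Umbra's own top slot is Slot 7 ($147), but forcing Umbra→Slot 7 and reassigning the rest optimally gives only $659 — worse by 25.

Umbra receives Slot 1.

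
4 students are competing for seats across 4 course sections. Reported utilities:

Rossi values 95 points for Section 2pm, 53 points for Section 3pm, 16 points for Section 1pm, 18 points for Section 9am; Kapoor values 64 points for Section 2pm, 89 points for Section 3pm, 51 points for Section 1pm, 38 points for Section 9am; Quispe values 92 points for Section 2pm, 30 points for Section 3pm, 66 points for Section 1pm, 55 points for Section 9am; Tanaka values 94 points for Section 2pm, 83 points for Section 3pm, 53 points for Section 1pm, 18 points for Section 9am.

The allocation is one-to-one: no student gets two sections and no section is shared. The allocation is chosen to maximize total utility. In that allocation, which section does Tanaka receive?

Optimal: Rossi→Section 2pm (95 points), Kapoor→Section 3pm (89 points), Quispe→Section 9am (55 points), Tanaka→Section 1pm (53 points) — total 95+89+55+53 = 292 points.
Column-greedy (each section in turn goes to its best remaining student) gives 268 points, worse by 24.
Swapping Rossi↔Kapoor (Rossi→Section 3pm 53 points, Kapoor→Section 2pm 64 points) loses 67.
Tanaka's own top section is Section 2pm (94 points), but forcing Tanaka→Section 2pm and reassigning the rest optimally gives only 267 points — worse by 25.

Tanaka receives Section 1pm.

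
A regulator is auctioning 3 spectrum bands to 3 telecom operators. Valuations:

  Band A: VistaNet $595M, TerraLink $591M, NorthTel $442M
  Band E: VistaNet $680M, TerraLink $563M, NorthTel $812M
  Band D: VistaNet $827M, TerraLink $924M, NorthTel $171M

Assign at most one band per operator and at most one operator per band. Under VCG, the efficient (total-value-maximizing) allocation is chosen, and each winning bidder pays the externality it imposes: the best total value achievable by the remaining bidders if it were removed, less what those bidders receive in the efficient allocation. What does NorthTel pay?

NorthTel pays $85M.

Efficient allocation: VistaNet→Band A ($595M), TerraLink→Band D ($924M), NorthTel→Band E ($812M); total welfare W = $2331M.
NorthTel receives Band E at value $812M, so the others get W − 812 = $1519M.
Without NorthTel: best allocation of the remaining 2 bidders over all 3 bands is VistaNet→Band E ($680M), TerraLink→Band D ($924M), total $1604M.
VCG payment = (others' best without NorthTel) − (others' welfare with NorthTel) = 1604 − 1519 = $85M.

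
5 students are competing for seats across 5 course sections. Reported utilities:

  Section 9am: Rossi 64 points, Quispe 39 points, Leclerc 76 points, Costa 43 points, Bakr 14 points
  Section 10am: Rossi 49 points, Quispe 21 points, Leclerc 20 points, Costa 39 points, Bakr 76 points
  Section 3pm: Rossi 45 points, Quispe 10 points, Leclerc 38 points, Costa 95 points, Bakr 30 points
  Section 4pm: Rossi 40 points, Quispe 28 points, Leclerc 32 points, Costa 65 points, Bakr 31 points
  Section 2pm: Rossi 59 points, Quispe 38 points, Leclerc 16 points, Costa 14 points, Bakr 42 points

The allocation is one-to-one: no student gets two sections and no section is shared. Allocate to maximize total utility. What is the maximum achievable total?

Optimal: Rossi→Section 2pm (59 points), Quispe→Section 4pm (28 points), Leclerc→Section 9am (76 points), Costa→Section 3pm (95 points), Bakr→Section 10am (76 points) — total 59+28+76+95+76 = 334 points.
Row-greedy (each student in turn takes its best remaining section) gives 281 points, worse by 53.
Next-best assignment: Rossi→Section 4pm, Quispe→Section 2pm, Leclerc→Section 9am, Costa→Section 3pm, Bakr→Section 10am = 325 points.

Maximum total: 334 points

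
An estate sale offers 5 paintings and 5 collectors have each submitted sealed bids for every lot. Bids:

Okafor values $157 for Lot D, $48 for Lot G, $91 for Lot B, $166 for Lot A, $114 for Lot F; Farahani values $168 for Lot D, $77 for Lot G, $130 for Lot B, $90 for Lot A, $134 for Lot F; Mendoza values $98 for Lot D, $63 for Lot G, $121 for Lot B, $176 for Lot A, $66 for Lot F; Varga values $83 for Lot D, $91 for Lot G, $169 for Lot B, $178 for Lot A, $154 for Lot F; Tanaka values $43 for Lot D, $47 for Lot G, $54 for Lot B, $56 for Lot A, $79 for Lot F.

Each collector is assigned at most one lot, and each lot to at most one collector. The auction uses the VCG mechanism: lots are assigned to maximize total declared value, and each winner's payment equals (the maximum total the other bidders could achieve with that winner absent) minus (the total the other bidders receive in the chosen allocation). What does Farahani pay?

Farahani pays $32.

Efficient allocation: Okafor→Lot D ($157), Farahani→Lot F ($134), Mendoza→Lot A ($176), Varga→Lot B ($169), Tanaka→Lot G ($47); total welfare W = $683.
Farahani receives Lot F at value $134, so the others get W − 134 = $549.
Without Farahani: best allocation of the remaining 4 bidders over all 5 lots is Okafor→Lot D ($157), Mendoza→Lot A ($176), Varga→Lot B ($169), Tanaka→Lot F ($79), total $581.
VCG payment = (others' best without Farahani) − (others' welfare with Farahani) = 581 − 549 = $32.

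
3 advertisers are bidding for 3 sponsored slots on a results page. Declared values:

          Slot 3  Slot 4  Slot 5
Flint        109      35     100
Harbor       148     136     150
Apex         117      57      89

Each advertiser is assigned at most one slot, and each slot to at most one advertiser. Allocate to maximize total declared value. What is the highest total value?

Maximum total: $353

Optimal: Flint→Slot 5 ($100), Harbor→Slot 4 ($136), Apex→Slot 3 ($117) — total 100+136+117 = $353.
Max-entry greedy (repeatedly take the single best remaining cell) gives $302, worse by 51.
Next-best assignment: Flint→Slot 3, Harbor→Slot 4, Apex→Slot 5 = $334.
Swapping Flint↔Harbor (Flint→Slot 4 $35, Harbor→Slot 5 $150) loses 51.
No other one-to-one assignment exceeds $353.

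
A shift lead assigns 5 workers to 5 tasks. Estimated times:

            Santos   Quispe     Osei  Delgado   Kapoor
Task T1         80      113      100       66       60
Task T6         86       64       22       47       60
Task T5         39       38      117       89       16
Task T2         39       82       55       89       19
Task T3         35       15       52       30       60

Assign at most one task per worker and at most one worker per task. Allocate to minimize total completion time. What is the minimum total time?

Min total: 158 min

Optimal: Santos→Task T2 (39 min), Quispe→Task T3 (15 min), Osei→Task T6 (22 min), Delgado→Task T1 (66 min), Kapoor→Task T5 (16 min) — total 39+15+22+66+16 = 158 min.
Row-greedy (each worker in turn takes its cheapest remaining task) gives 180 min, worse by 22.
Swapping Delgado↔Osei (Delgado→Task T6 47 min, Osei→Task T1 100 min) adds 59.
Checked against all permutations: 158 min is optimal.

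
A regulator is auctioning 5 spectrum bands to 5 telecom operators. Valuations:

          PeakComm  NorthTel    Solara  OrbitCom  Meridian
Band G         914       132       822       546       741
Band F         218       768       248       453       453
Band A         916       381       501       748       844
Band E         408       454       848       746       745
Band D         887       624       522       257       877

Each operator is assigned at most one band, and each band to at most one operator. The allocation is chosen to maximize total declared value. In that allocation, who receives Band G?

PeakComm receives Band G.

Optimal: PeakComm→Band G ($914M), NorthTel→Band F ($768M), Solara→Band E ($848M), OrbitCom→Band A ($748M), Meridian→Band D ($877M) — total 914+768+848+748+877 = $4155M.
PeakComm's own top band is Band A ($916M), but forcing PeakComm→Band A and reassigning the rest optimally gives only $4129M — worse by 26.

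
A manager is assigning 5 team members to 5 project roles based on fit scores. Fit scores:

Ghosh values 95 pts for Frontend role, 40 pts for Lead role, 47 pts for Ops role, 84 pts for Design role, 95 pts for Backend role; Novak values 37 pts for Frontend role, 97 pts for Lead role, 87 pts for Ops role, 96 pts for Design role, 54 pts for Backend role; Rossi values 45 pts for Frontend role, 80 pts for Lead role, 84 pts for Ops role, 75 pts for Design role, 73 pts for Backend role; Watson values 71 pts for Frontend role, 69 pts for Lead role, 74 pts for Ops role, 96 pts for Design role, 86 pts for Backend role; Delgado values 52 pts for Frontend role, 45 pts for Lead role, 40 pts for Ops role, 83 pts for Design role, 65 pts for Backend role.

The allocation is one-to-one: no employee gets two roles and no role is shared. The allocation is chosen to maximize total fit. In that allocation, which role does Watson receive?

Optimal: Ghosh→Frontend role (95 pts), Novak→Lead role (97 pts), Rossi→Ops role (84 pts), Watson→Backend role (86 pts), Delgado→Design role (83 pts) — total 95+97+84+86+83 = 445 pts.
Column-greedy (each role in turn goes to its best remaining employee) gives 437 pts, worse by 8.
Next-best assignment: Ghosh→Frontend role, Novak→Lead role, Rossi→Ops role, Watson→Design role, Delgado→Backend role = 437 pts.
Swapping Watson↔Rossi (Watson→Ops role 74 pts, Rossi→Backend role 73 pts) loses 23.
Checked against all permutations: 445 pts is optimal.
Watson's own top role is Design role (96 pts), but forcing Watson→Design role and reassigning the rest optimally gives only 437 pts — worse by 8.

Watson receives Backend role.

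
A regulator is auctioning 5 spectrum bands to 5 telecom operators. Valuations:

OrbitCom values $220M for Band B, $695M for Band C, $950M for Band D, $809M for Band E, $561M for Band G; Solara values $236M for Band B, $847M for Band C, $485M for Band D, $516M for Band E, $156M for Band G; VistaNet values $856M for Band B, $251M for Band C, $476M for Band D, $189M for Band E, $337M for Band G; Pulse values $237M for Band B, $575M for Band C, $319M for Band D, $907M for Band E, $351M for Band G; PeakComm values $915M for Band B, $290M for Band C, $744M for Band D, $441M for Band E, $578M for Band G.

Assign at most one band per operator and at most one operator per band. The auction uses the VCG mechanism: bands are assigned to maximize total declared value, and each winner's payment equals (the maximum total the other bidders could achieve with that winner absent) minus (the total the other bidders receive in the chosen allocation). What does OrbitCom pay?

Efficient allocation: OrbitCom→Band D ($950M), Solara→Band C ($847M), VistaNet→Band B ($856M), Pulse→Band E ($907M), PeakComm→Band G ($578M); total welfare W = $4138M.
OrbitCom receives Band D at value $950M, so the others get W − 950 = $3188M.
Without OrbitCom: best allocation of the remaining 4 bidders over all 5 bands is Solara→Band C ($847M), VistaNet→Band B ($856M), Pulse→Band E ($907M), PeakComm→Band D ($744M), total $3354M.
VCG payment = (others' best without OrbitCom) − (others' welfare with OrbitCom) = 3354 − 3188 = $166M.

OrbitCom pays $166M.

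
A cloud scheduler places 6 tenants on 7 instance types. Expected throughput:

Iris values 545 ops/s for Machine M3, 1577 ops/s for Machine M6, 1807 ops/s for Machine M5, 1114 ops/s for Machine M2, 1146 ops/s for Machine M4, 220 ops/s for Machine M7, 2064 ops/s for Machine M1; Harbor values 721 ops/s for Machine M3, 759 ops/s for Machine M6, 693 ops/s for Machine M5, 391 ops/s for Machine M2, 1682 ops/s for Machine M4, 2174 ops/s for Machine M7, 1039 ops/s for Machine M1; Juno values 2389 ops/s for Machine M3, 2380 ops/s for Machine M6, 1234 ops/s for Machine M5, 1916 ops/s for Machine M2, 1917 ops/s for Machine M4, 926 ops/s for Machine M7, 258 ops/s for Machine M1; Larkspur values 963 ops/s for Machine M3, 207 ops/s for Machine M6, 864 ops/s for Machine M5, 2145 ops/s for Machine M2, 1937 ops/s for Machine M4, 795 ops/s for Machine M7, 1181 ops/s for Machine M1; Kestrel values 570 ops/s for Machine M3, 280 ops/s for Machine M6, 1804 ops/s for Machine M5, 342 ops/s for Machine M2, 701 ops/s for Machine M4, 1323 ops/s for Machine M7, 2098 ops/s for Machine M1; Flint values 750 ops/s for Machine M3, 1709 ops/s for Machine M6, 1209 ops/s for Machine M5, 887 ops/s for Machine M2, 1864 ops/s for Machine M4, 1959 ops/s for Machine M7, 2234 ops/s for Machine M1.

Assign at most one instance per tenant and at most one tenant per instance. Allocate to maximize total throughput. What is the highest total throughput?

Maximum total: 12477 ops/s

Optimal: Iris→Machine M5 (1807 ops/s), Harbor→Machine M7 (2174 ops/s), Juno→Machine M3 (2389 ops/s), Larkspur→Machine M2 (2145 ops/s), Kestrel→Machine M1 (2098 ops/s), Flint→Machine M4 (1864 ops/s) — total 1807+2174+2389+2145+2098+1864 = 12477 ops/s.
Next-best assignment: Iris→Machine M5, Harbor→Machine M7, Juno→Machine M6, Larkspur→Machine M2, Kestrel→Machine M1, Flint→Machine M4 = 12468 ops/s.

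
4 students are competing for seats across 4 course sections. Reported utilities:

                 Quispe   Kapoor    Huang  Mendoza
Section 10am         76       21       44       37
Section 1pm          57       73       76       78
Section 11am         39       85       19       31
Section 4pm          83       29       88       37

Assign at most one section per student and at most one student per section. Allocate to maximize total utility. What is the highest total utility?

Max total: 327 points

Optimal: Quispe→Section 10am (76 points), Kapoor→Section 11am (85 points), Huang→Section 4pm (88 points), Mendoza→Section 1pm (78 points) — total 76+85+88+78 = 327 points.
Row-greedy (each student in turn takes its best remaining section) gives 281 points, worse by 46.
Swapping Huang↔Mendoza (Huang→Section 1pm 76 points, Mendoza→Section 4pm 37 points) loses 53.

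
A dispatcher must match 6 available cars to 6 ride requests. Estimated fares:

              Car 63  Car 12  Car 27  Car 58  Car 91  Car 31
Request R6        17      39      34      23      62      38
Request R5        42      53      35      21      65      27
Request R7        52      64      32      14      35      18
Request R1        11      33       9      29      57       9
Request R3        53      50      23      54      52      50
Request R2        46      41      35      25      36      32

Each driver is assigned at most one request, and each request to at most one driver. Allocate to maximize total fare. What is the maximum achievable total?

Max total: $294

Optimal: Car 63→Request R2 ($46), Car 12→Request R7 ($64), Car 27→Request R5 ($35), Car 58→Request R3 ($54), Car 91→Request R1 ($57), Car 31→Request R6 ($38) — total 46+64+35+54+57+38 = $294.
Next-best assignment: Car 63→Request R5, Car 12→Request R7, Car 27→Request R2, Car 58→Request R3, Car 91→Request R1, Car 31→Request R6 = $290.
Every other assignment is strictly worse.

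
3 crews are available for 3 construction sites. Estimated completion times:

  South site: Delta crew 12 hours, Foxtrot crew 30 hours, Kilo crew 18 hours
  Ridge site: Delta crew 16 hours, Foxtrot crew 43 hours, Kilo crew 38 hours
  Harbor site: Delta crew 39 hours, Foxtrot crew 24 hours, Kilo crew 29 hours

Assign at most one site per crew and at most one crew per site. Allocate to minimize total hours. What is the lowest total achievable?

Optimal: Delta crew→Ridge site (16 hours), Foxtrot crew→Harbor site (24 hours), Kilo crew→South site (18 hours) — total 16+24+18 = 58 hours.
Column-greedy (each site in turn goes to its cheapest remaining crew) gives 74 hours, worse by 16.
Swapping Foxtrot crew↔Kilo crew (Foxtrot crew→South site 30 hours, Kilo crew→Harbor site 29 hours) adds 17.
No other one-to-one assignment undercuts 58 hours.

Minimum total: 58 hours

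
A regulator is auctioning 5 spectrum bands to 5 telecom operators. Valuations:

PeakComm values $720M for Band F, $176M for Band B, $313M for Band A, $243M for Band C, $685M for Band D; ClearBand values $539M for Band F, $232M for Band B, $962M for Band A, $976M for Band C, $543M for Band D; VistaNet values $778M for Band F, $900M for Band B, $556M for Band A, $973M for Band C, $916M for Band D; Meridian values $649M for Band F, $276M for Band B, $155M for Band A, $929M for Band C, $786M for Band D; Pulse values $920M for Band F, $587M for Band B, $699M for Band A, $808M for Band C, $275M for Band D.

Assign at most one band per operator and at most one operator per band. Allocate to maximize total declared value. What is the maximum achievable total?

This is the linear assignment problem.
Optimal: PeakComm→Band D ($685M), ClearBand→Band A ($962M), VistaNet→Band B ($900M), Meridian→Band C ($929M), Pulse→Band F ($920M) — total 685+962+900+929+920 = $4396M.
Row-greedy (each operator in turn takes its best remaining band) gives $3587M, worse by 809.
Next-best assignment: PeakComm→Band F, ClearBand→Band A, VistaNet→Band B, Meridian→Band D, Pulse→Band C = $4176M.
Swapping PeakComm↔Meridian (PeakComm→Band C $243M, Meridian→Band D $786M) loses 585.

Max total: $4396M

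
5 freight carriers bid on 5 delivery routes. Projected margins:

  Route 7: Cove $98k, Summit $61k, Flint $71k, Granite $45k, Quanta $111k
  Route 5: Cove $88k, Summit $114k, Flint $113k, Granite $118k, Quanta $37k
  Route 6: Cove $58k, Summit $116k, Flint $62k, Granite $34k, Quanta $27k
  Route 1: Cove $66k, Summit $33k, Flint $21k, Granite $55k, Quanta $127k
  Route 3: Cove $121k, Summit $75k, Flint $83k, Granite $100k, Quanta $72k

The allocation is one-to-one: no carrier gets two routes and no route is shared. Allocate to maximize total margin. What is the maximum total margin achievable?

Optimal: Cove→Route 7 ($98k), Summit→Route 6 ($116k), Flint→Route 5 ($113k), Granite→Route 3 ($100k), Quanta→Route 1 ($127k) — total 98+116+113+100+127 = $554k.
Row-greedy (each carrier in turn takes its best remaining route) gives $516k, worse by 38.
Next-best assignment: Cove→Route 3, Summit→Route 6, Flint→Route 7, Granite→Route 5, Quanta→Route 1 = $553k.
Checked against all permutations: $554k is optimal.

Maximum total: $554k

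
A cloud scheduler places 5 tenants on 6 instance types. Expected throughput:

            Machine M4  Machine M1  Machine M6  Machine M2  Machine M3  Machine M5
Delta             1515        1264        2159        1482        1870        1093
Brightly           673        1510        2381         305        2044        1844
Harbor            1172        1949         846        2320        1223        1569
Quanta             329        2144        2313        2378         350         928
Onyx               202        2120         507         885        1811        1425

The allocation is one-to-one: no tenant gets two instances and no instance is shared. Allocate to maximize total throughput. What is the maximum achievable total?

Max total: 10467 ops/s

Optimal: Delta→Machine M3 (1870 ops/s), Brightly→Machine M5 (1844 ops/s), Harbor→Machine M2 (2320 ops/s), Quanta→Machine M6 (2313 ops/s), Onyx→Machine M1 (2120 ops/s) — total 1870+1844+2320+2313+2120 = 10467 ops/s.
Max-entry greedy (repeatedly take the single best remaining cell) gives 10318 ops/s, worse by 149.
Next-best assignment: Delta→Machine M3, Brightly→Machine M6, Harbor→Machine M5, Quanta→Machine M2, Onyx→Machine M1 = 10318 ops/s.
Swapping Onyx↔Delta (Onyx→Machine M3 1811 ops/s, Delta→Machine M1 1264 ops/s) loses 915.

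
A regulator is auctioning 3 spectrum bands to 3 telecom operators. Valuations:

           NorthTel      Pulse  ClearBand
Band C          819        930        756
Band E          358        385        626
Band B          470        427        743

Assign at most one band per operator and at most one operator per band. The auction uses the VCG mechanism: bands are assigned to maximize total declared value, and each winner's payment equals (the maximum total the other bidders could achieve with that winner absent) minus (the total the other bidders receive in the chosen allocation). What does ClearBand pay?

Efficient allocation: NorthTel→Band E ($358M), Pulse→Band C ($930M), ClearBand→Band B ($743M); total welfare W = $2031M.
ClearBand receives Band B at value $743M, so the others get W − 743 = $1288M.
Without ClearBand: best allocation of the remaining 2 bidders over all 3 bands is NorthTel→Band B ($470M), Pulse→Band C ($930M), total $1400M.
VCG payment = (others' best without ClearBand) − (others' welfare with ClearBand) = 1400 − 1288 = $112M.

ClearBand pays $112M.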